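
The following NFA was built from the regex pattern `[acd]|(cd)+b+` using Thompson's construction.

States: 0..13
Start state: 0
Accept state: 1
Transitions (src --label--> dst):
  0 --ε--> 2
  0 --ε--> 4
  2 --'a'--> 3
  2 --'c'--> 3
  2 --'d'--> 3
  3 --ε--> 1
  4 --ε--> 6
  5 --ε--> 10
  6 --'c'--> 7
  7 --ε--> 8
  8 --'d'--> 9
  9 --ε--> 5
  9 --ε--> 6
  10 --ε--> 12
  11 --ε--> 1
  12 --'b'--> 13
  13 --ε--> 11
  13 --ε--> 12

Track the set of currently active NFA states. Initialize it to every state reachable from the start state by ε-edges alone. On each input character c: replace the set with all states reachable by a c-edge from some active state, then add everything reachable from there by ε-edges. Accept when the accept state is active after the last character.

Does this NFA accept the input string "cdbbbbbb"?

S₀ = ε-closure({0}) = {0,2,4,6}
'c' @ 1: {1,3,7,8}  (accept∈set)
'd' @ 2: {5,6,9,10,12}
'b' @ 3: {1,11,12,13}  (accept∈set)
'b' @ 4: {1,11,12,13}  (accept∈set)
'b' @ 5: {1,11,12,13}  (accept∈set)
'b' @ 6: {1,11,12,13}  (accept∈set)
'b' @ 7: {1,11,12,13}  (accept∈set)
'b' @ 8: {1,11,12,13}  (accept∈set)
end set {1,11,12,13} — state 1 in

Answer: ACCEPT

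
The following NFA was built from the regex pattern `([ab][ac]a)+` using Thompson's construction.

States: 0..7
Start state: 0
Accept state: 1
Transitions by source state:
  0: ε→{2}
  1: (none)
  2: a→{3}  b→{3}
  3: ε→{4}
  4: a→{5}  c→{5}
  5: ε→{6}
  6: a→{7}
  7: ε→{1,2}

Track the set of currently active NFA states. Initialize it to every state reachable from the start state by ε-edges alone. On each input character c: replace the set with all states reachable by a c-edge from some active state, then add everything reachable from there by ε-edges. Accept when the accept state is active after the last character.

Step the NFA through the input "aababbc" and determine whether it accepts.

S₀ = ε-closure({0}) = {0,2}
'a' @ 1: {3,4}
'a' @ 2: {5,6}
'b' @ 3: {}  — state set empty
rest 'abbc' ignored (set empty)
final: {}; accept 1 not in set

Answer: REJECT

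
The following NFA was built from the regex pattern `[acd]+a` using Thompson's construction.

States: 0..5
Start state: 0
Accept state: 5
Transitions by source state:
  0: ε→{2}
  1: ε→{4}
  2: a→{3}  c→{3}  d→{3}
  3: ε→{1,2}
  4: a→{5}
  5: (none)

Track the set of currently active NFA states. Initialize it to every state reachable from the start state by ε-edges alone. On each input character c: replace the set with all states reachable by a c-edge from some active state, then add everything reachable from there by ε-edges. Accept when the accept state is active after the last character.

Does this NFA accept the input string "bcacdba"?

initial (ε-close {0}): {0,2}
'b' @ 1: {}  — no active states
rest 'cacdba' ignored (set empty)
after full input: {}  (accept=5 not in)

Answer: REJECT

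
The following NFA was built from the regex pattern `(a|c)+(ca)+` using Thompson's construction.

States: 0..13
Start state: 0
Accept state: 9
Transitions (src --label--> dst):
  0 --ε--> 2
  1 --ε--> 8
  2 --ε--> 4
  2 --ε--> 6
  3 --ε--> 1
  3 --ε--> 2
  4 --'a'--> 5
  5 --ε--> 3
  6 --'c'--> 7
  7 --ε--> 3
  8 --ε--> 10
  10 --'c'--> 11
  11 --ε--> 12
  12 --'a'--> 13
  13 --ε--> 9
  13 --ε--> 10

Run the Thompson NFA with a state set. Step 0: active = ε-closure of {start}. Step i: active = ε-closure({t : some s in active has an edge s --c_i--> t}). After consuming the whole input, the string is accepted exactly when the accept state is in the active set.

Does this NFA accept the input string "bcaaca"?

start: ε-closure({0}) = {0,2,4,6}
'b' @ 1: {}  — dead — no transitions
rest 'caaca' ignored (set empty)
after full input: {}  (accept=9 not in)

Answer: REJECT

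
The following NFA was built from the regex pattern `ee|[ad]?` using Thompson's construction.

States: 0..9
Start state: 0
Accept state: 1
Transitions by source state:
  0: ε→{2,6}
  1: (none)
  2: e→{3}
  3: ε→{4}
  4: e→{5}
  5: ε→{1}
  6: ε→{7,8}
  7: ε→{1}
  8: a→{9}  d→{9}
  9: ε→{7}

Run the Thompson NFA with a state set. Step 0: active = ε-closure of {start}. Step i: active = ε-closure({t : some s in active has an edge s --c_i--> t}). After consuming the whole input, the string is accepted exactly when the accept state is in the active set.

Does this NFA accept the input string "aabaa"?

start: ε-closure({0}) = {0,1,2,6,7,8}
'a' @ 1: {1,7,9}  [accepting]
'a' @ 2: {}  — no active states
rest 'baa' ignored (set empty)
after full input: {}  (accept=1 not in)

Answer: REJECT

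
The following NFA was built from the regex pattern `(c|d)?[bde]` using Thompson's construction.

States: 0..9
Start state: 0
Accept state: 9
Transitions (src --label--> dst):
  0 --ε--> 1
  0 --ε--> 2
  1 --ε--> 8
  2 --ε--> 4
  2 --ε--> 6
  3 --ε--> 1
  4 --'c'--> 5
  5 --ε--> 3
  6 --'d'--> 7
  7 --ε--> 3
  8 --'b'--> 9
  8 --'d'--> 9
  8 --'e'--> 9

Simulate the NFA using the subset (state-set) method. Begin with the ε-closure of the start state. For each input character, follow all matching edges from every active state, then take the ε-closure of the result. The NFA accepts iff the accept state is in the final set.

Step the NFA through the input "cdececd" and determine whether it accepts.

start: ε-closure({0}) = {0,1,2,4,6,8}
'c' @ 1: {1,3,5,8}
'd' @ 2: {9}  ✓accept
'e' @ 3: {}  — state set empty
rest 'cecd' ignored (set empty)
end set {} — state 9 not in

Answer: REJECT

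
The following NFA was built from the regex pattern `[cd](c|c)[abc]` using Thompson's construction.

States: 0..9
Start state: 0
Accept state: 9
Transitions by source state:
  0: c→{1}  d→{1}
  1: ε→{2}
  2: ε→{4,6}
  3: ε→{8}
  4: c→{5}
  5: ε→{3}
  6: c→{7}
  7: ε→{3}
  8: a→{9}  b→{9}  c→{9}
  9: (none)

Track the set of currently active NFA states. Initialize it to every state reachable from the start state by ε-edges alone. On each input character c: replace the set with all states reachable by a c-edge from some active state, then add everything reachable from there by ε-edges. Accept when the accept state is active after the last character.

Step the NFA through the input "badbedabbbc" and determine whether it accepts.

S₀ = ε-closure({0}) = {0}
'b' @ 1: {}  — dead — no transitions
rest 'adbedabbbc' ignored (set empty)
after full input: {}  (accept=9 not in)

Answer: REJECT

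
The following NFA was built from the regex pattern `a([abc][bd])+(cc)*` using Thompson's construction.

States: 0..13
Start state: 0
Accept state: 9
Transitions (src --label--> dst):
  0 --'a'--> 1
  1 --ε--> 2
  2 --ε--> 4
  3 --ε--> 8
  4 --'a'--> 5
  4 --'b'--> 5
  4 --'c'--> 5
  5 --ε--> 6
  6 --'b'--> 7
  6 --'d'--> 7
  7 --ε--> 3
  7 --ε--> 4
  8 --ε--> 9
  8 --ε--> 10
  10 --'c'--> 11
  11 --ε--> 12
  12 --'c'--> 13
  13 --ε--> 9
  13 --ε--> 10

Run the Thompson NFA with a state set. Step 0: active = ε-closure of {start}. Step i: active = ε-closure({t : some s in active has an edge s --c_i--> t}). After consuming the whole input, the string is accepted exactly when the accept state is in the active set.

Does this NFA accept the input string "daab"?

initial (ε-close {0}): {0}
'd' @ 1: {}  — state set empty
rest 'aab' ignored (set empty)
end set {} — state 9 not in

Answer: REJECT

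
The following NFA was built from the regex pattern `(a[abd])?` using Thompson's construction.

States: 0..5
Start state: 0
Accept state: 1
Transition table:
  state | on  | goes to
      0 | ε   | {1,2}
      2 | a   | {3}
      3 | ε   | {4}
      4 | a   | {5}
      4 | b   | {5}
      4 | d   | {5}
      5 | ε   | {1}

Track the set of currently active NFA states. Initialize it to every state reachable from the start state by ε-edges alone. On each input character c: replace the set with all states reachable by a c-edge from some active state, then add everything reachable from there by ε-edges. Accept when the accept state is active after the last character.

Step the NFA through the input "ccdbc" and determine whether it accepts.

start: ε-closure({0}) = {0,1,2}
'c' @ 1: {}  — dead — no transitions
rest 'cdbc' ignored (set empty)
after full input: {}  (accept=1 not in)

Answer: REJECT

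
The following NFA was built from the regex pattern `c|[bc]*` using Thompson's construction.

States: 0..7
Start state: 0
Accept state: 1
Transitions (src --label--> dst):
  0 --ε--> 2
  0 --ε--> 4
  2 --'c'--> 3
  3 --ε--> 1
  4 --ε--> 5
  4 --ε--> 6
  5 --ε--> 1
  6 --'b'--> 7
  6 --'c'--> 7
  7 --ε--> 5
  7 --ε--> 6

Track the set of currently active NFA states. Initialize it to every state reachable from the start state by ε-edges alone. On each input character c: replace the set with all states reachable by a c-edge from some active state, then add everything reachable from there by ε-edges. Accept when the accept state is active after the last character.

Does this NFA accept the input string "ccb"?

start: ε-closure({0}) = {0,1,2,4,5,6}
'c' @ 1: {1,3,5,6,7}  ✓accept
'c' @ 2: {1,5,6,7}  ✓accept
'b' @ 3: {1,5,6,7}  ✓accept
final: {1,5,6,7}; accept 1 in set

Answer: ACCEPT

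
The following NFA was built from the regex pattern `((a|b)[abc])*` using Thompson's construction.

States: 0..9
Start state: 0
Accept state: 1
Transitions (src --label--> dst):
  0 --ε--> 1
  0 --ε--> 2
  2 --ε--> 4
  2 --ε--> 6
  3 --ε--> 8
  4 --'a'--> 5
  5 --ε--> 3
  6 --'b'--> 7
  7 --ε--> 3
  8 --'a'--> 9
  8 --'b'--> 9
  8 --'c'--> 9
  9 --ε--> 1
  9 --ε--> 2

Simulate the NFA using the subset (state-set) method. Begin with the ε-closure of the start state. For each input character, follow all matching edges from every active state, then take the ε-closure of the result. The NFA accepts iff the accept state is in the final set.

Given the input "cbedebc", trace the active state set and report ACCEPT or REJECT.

initial (ε-close {0}): {0,1,2,4,6}
'c' @ 1: {}  — state set empty
rest 'bedebc' ignored (set empty)
after full input: {}  (accept=1 not in)

Answer: REJECT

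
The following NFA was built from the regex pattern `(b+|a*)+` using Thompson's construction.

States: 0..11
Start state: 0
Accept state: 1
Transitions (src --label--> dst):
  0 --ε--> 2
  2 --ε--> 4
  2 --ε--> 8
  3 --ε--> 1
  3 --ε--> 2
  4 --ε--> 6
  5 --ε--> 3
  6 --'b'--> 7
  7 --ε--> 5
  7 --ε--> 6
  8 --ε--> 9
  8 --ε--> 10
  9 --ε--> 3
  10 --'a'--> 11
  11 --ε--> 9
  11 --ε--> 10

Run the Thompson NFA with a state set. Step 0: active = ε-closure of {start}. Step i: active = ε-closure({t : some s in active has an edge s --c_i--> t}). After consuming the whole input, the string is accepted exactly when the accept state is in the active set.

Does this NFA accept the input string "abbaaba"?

start: ε-closure({0}) = {0,1,2,3,4,6,8,9,10}
'a' @ 1: {1,2,3,4,6,8,9,10,11}  [accepting]
'b' @ 2: {1,2,3,4,5,6,7,8,9,10}  [accepting]
'b' @ 3: {1,2,3,4,5,6,7,8,9,10}  [accepting]
'a' @ 4: {1,2,3,4,6,8,9,10,11}  [accepting]
'a' @ 5: {1,2,3,4,6,8,9,10,11}  [accepting]
'b' @ 6: {1,2,3,4,5,6,7,8,9,10}  [accepting]
'a' @ 7: {1,2,3,4,6,8,9,10,11}  [accepting]
end set {1,2,3,4,6,8,9,10,11} — state 1 in

Answer: ACCEPT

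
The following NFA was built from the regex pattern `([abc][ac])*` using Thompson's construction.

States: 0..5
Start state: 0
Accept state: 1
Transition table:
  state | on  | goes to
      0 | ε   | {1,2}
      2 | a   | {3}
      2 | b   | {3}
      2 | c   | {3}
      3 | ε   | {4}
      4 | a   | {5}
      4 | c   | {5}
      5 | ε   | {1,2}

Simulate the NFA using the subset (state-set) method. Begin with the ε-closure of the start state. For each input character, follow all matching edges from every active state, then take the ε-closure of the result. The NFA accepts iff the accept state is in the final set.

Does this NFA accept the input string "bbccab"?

initial (ε-close {0}): {0,1,2}
'b' @ 1: {3,4}
'b' @ 2: {}  — state set empty
rest 'ccab' ignored (set empty)
final: {}; accept 1 not in set

Answer: REJECT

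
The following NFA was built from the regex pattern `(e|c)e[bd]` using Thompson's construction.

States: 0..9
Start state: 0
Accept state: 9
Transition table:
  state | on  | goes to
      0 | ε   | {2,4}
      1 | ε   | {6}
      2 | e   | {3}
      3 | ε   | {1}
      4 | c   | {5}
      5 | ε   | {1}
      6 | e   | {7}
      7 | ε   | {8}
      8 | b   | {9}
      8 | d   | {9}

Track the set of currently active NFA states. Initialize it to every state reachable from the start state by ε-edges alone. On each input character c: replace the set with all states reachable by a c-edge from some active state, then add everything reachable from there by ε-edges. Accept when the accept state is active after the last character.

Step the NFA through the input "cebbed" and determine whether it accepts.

start: ε-closure({0}) = {0,2,4}
'c' @ 1: {1,5,6}
'e' @ 2: {7,8}
'b' @ 3: {9}  ✓accept
'b' @ 4: {}  — dead — no transitions
rest 'ed' ignored (set empty)
after full input: {}  (accept=9 not in)

Answer: REJECT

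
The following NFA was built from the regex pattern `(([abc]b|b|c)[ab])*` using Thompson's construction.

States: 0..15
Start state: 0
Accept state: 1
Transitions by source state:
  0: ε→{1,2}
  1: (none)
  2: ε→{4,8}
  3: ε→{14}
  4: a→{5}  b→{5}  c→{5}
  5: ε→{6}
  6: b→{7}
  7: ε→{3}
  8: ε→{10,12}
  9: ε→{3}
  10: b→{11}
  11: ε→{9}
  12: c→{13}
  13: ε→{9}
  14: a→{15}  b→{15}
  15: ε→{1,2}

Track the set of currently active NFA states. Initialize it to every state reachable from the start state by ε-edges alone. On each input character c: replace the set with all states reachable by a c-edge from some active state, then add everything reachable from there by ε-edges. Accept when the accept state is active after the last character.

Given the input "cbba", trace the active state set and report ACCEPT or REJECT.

Answer: ACCEPT

Trace:
S₀ = ε-closure({0}) = {0,1,2,4,8,10,12}
'c' @ 1: {3,5,6,9,13,14}
'b' @ 2: {1,2,3,4,7,8,10,12,14,15}  (accept∈set)
'b' @ 3: {1,2,3,4,5,6,8,9,10,11,12,14,15}  (accept∈set)
'a' @ 4: {1,2,4,5,6,8,10,12,15}  (accept∈set)
end set {1,2,4,5,6,8,10,12,15} — state 1 in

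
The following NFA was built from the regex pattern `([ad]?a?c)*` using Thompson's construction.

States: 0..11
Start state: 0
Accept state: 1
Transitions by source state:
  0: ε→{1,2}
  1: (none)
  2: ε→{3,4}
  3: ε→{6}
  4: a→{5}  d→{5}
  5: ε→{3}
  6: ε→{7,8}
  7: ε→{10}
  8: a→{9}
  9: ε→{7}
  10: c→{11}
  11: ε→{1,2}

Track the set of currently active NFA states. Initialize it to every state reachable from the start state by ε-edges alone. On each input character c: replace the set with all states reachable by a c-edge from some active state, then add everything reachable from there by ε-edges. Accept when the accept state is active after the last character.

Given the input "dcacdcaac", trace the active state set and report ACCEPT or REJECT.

Answer: ACCEPT

Trace:
initial (ε-close {0}): {0,1,2,3,4,6,7,8,10}
'd' @ 1: {3,5,6,7,8,10}
'c' @ 2: {1,2,3,4,6,7,8,10,11}  ✓accept
'a' @ 3: {3,5,6,7,8,9,10}
'c' @ 4: {1,2,3,4,6,7,8,10,11}  ✓accept
'd' @ 5: {3,5,6,7,8,10}
'c' @ 6: {1,2,3,4,6,7,8,10,11}  ✓accept
'a' @ 7: {3,5,6,7,8,9,10}
'a' @ 8: {7,9,10}
'c' @ 9: {1,2,3,4,6,7,8,10,11}  ✓accept
after full input: {1,2,3,4,6,7,8,10,11}  (accept=1 in)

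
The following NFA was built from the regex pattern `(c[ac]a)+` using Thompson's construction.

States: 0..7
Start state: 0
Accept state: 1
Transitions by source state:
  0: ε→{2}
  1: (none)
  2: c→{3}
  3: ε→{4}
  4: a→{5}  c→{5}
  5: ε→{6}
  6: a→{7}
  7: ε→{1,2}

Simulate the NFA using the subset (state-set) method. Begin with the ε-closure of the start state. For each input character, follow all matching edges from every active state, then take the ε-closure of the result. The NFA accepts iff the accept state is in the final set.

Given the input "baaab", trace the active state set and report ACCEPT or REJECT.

initial (ε-close {0}): {0,2}
'b' @ 1: {}  — no active states
rest 'aaab' ignored (set empty)
end set {} — state 1 not in

Answer: REJECT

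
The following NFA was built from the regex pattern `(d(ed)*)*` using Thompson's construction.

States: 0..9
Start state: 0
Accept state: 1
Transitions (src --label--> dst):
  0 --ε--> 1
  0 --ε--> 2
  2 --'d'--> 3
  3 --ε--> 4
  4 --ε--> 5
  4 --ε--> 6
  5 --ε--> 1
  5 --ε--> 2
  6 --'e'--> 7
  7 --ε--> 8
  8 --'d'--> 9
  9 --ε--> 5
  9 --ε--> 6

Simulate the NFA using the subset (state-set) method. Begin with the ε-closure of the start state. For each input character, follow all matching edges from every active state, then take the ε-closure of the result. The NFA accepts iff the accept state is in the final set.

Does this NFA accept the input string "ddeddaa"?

initial (ε-close {0}): {0,1,2}
'd' @ 1: {1,2,3,4,5,6}  ✓accept
'd' @ 2: {1,2,3,4,5,6}  ✓accept
'e' @ 3: {7,8}
'd' @ 4: {1,2,5,6,9}  ✓accept
'd' @ 5: {1,2,3,4,5,6}  ✓accept
'a' @ 6: {}  — no active states
rest 'a' ignored (set empty)
final: {}; accept 1 not in set

Answer: REJECT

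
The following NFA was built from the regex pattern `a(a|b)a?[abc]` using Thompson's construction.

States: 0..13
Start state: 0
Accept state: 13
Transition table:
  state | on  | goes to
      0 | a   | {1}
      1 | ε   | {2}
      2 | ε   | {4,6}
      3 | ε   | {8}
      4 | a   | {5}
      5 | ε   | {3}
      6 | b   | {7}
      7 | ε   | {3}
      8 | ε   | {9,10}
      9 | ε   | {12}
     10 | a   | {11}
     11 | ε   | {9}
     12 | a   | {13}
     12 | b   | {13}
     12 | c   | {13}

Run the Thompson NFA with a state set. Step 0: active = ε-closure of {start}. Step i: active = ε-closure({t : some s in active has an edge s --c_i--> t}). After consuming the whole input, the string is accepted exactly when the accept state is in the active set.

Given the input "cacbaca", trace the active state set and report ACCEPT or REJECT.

initial (ε-close {0}): {0}
'c' @ 1: {}  — dead — no transitions
rest 'acbaca' ignored (set empty)
final: {}; accept 13 not in set

Answer: REJECT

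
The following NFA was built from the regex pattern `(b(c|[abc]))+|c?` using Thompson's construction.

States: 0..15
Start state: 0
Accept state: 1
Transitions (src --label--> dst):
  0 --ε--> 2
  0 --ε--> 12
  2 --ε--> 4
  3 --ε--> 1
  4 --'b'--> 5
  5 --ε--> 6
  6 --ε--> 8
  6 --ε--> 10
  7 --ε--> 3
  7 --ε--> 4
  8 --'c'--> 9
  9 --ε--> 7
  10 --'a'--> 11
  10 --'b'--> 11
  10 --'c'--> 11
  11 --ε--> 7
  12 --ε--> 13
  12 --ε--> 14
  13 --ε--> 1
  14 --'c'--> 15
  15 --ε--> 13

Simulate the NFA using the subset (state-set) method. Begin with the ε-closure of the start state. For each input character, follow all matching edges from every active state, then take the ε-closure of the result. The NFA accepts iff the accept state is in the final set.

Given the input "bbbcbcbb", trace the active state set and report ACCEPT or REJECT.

Answer: ACCEPT

Derivation:
S₀ = ε-closure({0}) = {0,1,2,4,12,13,14}
'b' @ 1: {5,6,8,10}
'b' @ 2: {1,3,4,7,11}  [accepting]
'b' @ 3: {5,6,8,10}
'c' @ 4: {1,3,4,7,9,11}  [accepting]
'b' @ 5: {5,6,8,10}
'c' @ 6: {1,3,4,7,9,11}  [accepting]
'b' @ 7: {5,6,8,10}
'b' @ 8: {1,3,4,7,11}  [accepting]
after full input: {1,3,4,7,11}  (accept=1 in)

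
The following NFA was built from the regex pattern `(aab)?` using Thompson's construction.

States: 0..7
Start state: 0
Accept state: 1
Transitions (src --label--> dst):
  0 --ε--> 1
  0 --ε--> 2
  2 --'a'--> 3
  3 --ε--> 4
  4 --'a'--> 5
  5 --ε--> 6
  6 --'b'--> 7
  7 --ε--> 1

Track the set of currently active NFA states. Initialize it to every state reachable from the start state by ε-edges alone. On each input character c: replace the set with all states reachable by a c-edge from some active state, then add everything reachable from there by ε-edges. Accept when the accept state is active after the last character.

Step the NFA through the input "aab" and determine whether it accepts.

Answer: ACCEPT

Derivation:
initial (ε-close {0}): {0,1,2}
'a' @ 1: {3,4}
'a' @ 2: {5,6}
'b' @ 3: {1,7}  ✓accept
end set {1,7} — state 1 in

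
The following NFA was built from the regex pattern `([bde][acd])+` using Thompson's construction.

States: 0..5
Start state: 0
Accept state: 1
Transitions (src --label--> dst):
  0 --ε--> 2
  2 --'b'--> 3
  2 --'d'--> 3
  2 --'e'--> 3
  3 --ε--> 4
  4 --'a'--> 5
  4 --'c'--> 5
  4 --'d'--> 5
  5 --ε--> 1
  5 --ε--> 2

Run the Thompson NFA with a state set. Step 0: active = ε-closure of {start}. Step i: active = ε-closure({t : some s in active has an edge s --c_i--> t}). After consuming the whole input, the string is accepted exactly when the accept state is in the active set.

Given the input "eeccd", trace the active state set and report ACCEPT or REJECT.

Answer: REJECT

Derivation:
start: ε-closure({0}) = {0,2}
'e' @ 1: {3,4}
'e' @ 2: {}  — dead — no transitions
rest 'ccd' ignored (set empty)
end set {} — state 1 not in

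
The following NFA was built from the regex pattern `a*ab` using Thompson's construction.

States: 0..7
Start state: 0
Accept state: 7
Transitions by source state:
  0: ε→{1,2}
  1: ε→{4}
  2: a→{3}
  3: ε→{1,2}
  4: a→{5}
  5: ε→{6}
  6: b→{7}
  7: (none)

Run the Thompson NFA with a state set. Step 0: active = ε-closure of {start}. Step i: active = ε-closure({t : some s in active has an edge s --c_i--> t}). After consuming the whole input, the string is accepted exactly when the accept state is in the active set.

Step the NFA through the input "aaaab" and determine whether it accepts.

Answer: ACCEPT

Derivation:
S₀ = ε-closure({0}) = {0,1,2,4}
'a' @ 1: {1,2,3,4,5,6}
'a' @ 2: {1,2,3,4,5,6}
'a' @ 3: {1,2,3,4,5,6}
'a' @ 4: {1,2,3,4,5,6}
'b' @ 5: {7}  (accept∈set)
final: {7}; accept 7 in set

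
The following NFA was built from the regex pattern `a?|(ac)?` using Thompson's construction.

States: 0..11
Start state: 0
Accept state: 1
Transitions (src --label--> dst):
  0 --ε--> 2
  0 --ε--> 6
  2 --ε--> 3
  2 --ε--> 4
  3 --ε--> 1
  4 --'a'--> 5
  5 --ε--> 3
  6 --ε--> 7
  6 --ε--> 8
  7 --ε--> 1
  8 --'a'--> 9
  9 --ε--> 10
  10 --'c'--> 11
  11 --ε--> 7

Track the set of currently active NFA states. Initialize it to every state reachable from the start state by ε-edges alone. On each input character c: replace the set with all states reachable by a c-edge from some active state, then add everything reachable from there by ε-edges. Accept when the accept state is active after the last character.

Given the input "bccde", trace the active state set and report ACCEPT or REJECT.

initial (ε-close {0}): {0,1,2,3,4,6,7,8}
'b' @ 1: {}  — dead — no transitions
rest 'ccde' ignored (set empty)
end set {} — state 1 not in

Answer: REJECT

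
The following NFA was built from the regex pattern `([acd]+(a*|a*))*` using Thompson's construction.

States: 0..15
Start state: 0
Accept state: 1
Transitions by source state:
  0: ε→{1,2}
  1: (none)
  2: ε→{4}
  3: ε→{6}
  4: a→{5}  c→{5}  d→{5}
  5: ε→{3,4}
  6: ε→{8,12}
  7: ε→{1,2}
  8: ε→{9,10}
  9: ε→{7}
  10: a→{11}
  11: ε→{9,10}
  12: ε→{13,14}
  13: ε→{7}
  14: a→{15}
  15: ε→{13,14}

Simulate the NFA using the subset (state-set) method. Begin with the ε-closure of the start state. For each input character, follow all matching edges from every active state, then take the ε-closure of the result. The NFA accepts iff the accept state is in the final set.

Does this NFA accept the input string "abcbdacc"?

initial (ε-close {0}): {0,1,2,4}
'a' @ 1: {1,2,3,4,5,6,7,8,9,10,12,13,14}  [accepting]
'b' @ 2: {}  — dead — no transitions
rest 'cbdacc' ignored (set empty)
final: {}; accept 1 not in set

Answer: REJECT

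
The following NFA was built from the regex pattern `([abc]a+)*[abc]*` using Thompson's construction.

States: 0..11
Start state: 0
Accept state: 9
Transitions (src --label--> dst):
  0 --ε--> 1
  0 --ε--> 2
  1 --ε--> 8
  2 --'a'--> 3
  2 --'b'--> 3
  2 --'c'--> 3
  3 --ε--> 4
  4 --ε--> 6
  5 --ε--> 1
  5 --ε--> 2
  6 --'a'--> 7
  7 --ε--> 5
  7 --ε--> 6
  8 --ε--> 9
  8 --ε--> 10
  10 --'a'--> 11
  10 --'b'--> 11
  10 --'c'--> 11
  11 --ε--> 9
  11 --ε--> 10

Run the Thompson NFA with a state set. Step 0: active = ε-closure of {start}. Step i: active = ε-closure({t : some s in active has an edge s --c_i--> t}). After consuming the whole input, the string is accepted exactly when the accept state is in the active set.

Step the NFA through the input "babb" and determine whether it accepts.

Answer: ACCEPT

Steps:
start: ε-closure({0}) = {0,1,2,8,9,10}
'b' @ 1: {3,4,6,9,10,11}  ✓accept
'a' @ 2: {1,2,5,6,7,8,9,10,11}  ✓accept
'b' @ 3: {3,4,6,9,10,11}  ✓accept
'b' @ 4: {9,10,11}  ✓accept
end set {9,10,11} — state 9 in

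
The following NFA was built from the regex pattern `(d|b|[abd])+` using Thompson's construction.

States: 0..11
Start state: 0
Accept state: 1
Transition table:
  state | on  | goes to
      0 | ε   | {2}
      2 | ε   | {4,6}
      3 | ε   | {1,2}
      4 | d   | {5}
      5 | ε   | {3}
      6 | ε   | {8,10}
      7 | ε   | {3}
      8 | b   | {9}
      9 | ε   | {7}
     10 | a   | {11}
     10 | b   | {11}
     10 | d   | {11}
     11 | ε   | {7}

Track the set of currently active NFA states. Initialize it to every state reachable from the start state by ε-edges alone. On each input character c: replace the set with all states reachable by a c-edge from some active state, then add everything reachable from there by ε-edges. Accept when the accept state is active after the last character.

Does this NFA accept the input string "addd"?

initial (ε-close {0}): {0,2,4,6,8,10}
'a' @ 1: {1,2,3,4,6,7,8,10,11}  (accept∈set)
'd' @ 2: {1,2,3,4,5,6,7,8,10,11}  (accept∈set)
'd' @ 3: {1,2,3,4,5,6,7,8,10,11}  (accept∈set)
'd' @ 4: {1,2,3,4,5,6,7,8,10,11}  (accept∈set)
after full input: {1,2,3,4,5,6,7,8,10,11}  (accept=1 in)

Answer: ACCEPT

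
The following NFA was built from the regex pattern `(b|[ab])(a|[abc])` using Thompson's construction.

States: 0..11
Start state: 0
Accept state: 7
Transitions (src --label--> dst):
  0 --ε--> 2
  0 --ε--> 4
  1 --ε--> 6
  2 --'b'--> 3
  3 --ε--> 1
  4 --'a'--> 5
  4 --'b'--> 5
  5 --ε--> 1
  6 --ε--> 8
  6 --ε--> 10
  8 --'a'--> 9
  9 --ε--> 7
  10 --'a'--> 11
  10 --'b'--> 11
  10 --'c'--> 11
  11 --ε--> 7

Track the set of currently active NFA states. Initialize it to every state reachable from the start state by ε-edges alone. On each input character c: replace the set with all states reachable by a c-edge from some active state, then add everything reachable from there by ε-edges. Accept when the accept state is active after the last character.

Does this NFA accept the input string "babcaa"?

Answer: REJECT

Derivation:
S₀ = ε-closure({0}) = {0,2,4}
'b' @ 1: {1,3,5,6,8,10}
'a' @ 2: {7,9,11}  (accept∈set)
'b' @ 3: {}  — dead — no transitions
rest 'caa' ignored (set empty)
after full input: {}  (accept=7 not in)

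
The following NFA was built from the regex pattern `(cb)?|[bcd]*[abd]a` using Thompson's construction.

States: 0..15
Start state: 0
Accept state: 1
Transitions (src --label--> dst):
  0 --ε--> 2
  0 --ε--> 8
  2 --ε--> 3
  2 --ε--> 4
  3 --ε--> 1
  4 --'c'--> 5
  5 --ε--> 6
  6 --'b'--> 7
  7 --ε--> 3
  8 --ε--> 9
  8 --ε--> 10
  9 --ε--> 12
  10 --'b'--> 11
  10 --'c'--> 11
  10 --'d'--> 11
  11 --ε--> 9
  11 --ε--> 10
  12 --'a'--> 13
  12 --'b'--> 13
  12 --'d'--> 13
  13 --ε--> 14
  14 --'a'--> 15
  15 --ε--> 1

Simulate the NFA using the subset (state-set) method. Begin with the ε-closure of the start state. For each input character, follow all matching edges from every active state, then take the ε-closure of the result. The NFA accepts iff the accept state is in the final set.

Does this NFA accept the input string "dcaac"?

initial (ε-close {0}): {0,1,2,3,4,8,9,10,12}
'd' @ 1: {9,10,11,12,13,14}
'c' @ 2: {9,10,11,12}
'a' @ 3: {13,14}
'a' @ 4: {1,15}  ✓accept
'c' @ 5: {}  — state set empty
final: {}; accept 1 not in set

Answer: REJECT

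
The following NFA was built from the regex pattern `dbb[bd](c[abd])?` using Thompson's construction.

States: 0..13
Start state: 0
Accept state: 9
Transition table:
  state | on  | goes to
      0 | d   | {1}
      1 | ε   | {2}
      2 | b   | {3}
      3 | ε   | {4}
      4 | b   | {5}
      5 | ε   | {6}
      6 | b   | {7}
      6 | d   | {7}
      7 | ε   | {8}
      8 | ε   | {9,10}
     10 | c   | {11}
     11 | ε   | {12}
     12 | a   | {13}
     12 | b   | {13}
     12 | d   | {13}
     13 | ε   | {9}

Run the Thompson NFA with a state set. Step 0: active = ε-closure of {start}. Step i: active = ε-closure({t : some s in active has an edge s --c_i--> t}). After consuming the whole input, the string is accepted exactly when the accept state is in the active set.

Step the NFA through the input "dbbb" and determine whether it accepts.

Answer: ACCEPT

Steps:
initial (ε-close {0}): {0}
'd' @ 1: {1,2}
'b' @ 2: {3,4}
'b' @ 3: {5,6}
'b' @ 4: {7,8,9,10}  ✓accept
end set {7,8,9,10} — state 9 in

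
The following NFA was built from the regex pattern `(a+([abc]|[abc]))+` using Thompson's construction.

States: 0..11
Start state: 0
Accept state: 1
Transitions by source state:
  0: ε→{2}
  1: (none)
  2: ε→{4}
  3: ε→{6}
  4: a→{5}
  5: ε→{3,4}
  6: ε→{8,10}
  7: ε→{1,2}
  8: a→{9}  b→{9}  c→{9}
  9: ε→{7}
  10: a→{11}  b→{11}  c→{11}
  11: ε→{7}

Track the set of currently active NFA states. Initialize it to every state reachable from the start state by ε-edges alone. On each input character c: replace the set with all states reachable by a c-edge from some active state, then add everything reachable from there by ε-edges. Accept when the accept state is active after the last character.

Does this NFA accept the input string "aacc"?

S₀ = ε-closure({0}) = {0,2,4}
'a' @ 1: {3,4,5,6,8,10}
'a' @ 2: {1,2,3,4,5,6,7,8,9,10,11}  [accepting]
'c' @ 3: {1,2,4,7,9,11}  [accepting]
'c' @ 4: {}  — state set empty
final: {}; accept 1 not in set

Answer: REJECT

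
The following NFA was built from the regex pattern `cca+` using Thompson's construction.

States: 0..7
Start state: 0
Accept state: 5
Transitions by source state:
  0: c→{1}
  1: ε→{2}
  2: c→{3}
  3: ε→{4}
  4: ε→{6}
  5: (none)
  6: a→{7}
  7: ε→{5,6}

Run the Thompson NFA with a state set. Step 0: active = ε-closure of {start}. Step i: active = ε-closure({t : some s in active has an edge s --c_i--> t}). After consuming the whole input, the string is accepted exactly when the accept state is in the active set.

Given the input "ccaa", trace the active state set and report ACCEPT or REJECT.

S₀ = ε-closure({0}) = {0}
'c' @ 1: {1,2}
'c' @ 2: {3,4,6}
'a' @ 3: {5,6,7}  ✓accept
'a' @ 4: {5,6,7}  ✓accept
after full input: {5,6,7}  (accept=5 in)

Answer: ACCEPT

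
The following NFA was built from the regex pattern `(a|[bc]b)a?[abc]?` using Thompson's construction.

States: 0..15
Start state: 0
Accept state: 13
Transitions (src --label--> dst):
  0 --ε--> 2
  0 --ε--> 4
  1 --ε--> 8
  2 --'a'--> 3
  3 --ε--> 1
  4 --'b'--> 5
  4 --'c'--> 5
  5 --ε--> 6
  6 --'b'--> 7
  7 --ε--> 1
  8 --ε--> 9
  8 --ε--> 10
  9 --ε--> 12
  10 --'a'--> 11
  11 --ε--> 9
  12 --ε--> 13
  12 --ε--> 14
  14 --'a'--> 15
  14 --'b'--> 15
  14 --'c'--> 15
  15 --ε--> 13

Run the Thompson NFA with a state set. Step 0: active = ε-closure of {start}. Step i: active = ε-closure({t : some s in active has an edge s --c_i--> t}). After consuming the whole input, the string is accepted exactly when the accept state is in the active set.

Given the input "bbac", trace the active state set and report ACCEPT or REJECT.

initial (ε-close {0}): {0,2,4}
'b' @ 1: {5,6}
'b' @ 2: {1,7,8,9,10,12,13,14}  [accepting]
'a' @ 3: {9,11,12,13,14,15}  [accepting]
'c' @ 4: {13,15}  [accepting]
final: {13,15}; accept 13 in set

Answer: ACCEPT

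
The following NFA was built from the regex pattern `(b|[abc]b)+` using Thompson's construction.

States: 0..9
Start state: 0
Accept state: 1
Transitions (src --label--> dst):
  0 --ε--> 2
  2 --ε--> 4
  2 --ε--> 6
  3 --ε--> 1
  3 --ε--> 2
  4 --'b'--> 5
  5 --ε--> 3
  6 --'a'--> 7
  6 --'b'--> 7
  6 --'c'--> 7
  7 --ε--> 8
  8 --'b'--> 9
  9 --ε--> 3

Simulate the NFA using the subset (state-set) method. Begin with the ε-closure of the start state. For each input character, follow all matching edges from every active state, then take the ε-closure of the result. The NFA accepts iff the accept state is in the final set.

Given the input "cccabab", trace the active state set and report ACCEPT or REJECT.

S₀ = ε-closure({0}) = {0,2,4,6}
'c' @ 1: {7,8}
'c' @ 2: {}  — dead — no transitions
rest 'cabab' ignored (set empty)
after full input: {}  (accept=1 not in)

Answer: REJECT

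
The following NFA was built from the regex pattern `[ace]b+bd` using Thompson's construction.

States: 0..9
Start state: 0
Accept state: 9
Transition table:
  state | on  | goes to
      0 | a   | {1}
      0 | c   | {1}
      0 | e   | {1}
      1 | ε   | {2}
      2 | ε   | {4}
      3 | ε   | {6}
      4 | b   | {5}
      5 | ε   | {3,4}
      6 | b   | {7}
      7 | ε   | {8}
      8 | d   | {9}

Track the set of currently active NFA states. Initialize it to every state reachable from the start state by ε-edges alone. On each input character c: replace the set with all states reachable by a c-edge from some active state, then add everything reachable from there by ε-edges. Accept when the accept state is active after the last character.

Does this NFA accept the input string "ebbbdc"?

Answer: REJECT

Steps:
start: ε-closure({0}) = {0}
'e' @ 1: {1,2,4}
'b' @ 2: {3,4,5,6}
'b' @ 3: {3,4,5,6,7,8}
'b' @ 4: {3,4,5,6,7,8}
'd' @ 5: {9}  [accepting]
'c' @ 6: {}  — no active states
after full input: {}  (accept=9 not in)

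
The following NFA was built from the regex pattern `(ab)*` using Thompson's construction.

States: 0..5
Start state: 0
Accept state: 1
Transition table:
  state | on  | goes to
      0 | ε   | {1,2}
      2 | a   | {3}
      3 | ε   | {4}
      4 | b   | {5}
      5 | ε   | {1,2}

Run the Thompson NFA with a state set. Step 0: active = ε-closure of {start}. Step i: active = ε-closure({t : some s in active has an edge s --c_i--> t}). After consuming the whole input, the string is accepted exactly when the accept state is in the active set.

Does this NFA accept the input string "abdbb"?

initial (ε-close {0}): {0,1,2}
'a' @ 1: {3,4}
'b' @ 2: {1,2,5}  ✓accept
'd' @ 3: {}  — dead — no transitions
rest 'bb' ignored (set empty)
end set {} — state 1 not in

Answer: REJECT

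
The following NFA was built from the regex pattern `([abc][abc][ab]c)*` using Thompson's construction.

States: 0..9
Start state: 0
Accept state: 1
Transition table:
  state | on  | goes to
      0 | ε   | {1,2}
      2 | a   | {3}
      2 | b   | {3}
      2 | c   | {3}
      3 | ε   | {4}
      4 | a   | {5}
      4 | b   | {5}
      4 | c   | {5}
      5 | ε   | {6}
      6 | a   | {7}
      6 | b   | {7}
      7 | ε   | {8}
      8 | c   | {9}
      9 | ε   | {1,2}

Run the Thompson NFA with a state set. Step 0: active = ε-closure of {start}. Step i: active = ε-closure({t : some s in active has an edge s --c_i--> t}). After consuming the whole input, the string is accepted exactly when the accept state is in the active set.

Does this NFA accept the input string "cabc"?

Answer: ACCEPT

Trace:
initial (ε-close {0}): {0,1,2}
'c' @ 1: {3,4}
'a' @ 2: {5,6}
'b' @ 3: {7,8}
'c' @ 4: {1,2,9}  [accepting]
after full input: {1,2,9}  (accept=1 in)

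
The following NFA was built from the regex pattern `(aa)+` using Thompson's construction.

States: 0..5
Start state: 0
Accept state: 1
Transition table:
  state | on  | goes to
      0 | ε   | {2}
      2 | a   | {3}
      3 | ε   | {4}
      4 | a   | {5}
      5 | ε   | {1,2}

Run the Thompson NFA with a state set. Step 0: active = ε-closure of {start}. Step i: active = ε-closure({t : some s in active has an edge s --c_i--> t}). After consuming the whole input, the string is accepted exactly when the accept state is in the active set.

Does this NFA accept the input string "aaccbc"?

Answer: REJECT

Steps:
start: ε-closure({0}) = {0,2}
'a' @ 1: {3,4}
'a' @ 2: {1,2,5}  [accepting]
'c' @ 3: {}  — no active states
rest 'cbc' ignored (set empty)
final: {}; accept 1 not in set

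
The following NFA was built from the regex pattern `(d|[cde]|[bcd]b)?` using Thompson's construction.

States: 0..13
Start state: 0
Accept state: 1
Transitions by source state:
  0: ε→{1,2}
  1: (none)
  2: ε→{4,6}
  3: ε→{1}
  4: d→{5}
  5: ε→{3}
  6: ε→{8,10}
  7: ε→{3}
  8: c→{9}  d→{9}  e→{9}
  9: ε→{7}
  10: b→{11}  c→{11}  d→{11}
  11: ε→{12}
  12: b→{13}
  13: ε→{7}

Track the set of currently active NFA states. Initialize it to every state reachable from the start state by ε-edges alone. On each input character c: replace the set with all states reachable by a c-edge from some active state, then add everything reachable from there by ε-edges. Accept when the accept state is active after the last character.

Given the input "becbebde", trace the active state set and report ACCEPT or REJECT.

Answer: REJECT

Steps:
initial (ε-close {0}): {0,1,2,4,6,8,10}
'b' @ 1: {11,12}
'e' @ 2: {}  — dead — no transitions
rest 'cbebde' ignored (set empty)
final: {}; accept 1 not in set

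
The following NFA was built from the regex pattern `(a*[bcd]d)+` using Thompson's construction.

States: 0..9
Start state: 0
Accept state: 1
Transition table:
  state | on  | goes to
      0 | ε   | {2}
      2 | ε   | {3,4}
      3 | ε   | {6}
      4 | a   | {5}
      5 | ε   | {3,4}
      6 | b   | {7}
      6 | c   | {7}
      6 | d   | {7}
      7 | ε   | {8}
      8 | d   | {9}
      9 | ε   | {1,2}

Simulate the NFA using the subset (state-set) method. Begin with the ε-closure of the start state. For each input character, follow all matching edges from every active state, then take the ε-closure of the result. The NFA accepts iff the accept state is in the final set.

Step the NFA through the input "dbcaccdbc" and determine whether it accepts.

start: ε-closure({0}) = {0,2,3,4,6}
'd' @ 1: {7,8}
'b' @ 2: {}  — dead — no transitions
rest 'caccdbc' ignored (set empty)
end set {} — state 1 not in

Answer: REJECT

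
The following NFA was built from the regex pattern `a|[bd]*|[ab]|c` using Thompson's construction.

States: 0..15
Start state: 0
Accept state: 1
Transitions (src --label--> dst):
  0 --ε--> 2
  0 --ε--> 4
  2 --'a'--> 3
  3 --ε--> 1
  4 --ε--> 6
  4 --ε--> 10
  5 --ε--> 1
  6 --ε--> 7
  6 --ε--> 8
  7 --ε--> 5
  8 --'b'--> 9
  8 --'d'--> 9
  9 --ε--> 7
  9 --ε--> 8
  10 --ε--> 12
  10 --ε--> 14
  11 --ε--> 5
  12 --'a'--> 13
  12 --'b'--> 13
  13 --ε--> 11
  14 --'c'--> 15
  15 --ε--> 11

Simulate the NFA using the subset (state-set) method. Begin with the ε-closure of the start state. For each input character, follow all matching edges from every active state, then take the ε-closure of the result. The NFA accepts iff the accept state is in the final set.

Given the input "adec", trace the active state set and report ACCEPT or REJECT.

initial (ε-close {0}): {0,1,2,4,5,6,7,8,10,12,14}
'a' @ 1: {1,3,5,11,13}  [accepting]
'd' @ 2: {}  — state set empty
rest 'ec' ignored (set empty)
end set {} — state 1 not in

Answer: REJECT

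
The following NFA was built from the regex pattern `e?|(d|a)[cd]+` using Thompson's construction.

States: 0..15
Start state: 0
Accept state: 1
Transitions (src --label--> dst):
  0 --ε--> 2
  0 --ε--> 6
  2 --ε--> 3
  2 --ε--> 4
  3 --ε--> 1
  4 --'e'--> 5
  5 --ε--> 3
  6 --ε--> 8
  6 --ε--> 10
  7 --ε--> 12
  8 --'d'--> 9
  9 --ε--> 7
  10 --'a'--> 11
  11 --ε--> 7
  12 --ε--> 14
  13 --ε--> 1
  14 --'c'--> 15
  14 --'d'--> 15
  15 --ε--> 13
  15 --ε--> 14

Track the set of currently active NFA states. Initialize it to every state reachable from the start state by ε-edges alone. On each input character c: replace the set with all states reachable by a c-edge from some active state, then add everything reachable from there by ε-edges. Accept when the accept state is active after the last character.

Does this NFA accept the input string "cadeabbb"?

Answer: REJECT

Derivation:
start: ε-closure({0}) = {0,1,2,3,4,6,8,10}
'c' @ 1: {}  — state set empty
rest 'adeabbb' ignored (set empty)
end set {} — state 1 not in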